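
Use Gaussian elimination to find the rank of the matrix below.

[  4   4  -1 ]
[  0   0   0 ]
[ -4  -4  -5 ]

rank(A) = 2

Row reduction:
R3 <- R3 - (-1)*R1:  [  0   0  -6 ]
R2 <-> R3   (pivot in column 3 was zero)
[ 4  4  -1 ]
[ 0  0  -6 ]
[ 0  0   0 ]
Row echelon form:
[ 4  4  -1 ]
[ 0  0  -6 ]
[ 0  0   0 ]
Nonzero rows / pivot columns: 2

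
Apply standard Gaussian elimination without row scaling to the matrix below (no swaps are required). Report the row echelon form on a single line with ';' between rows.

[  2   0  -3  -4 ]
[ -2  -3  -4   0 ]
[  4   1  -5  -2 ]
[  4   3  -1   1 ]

Forward elimination:
R2 <- R2 - (-1)*R1:  [  0  -3  -7  -4 ]
R3 <- R3 - (2)*R1:  [ 0  1  1  6 ]
R4 <- R4 - (2)*R1:  [ 0  3  5  9 ]
R3 <- R3 - (-1/3)*R2:  [    0     0  -4/3  14/3 ]
R4 <- R4 - (-1)*R2:  [  0   0  -2   5 ]
R4 <- R4 - (3/2)*R3:  [  0   0   0  -2 ]
Row echelon form:
[ 2   0    -3    -4 ]
[ 0  -3    -7    -4 ]
[ 0   0  -4/3  14/3 ]
[ 0   0     0    -2 ]

REF = [2 0 -3 -4; 0 -3 -7 -4; 0 0 -4/3 14/3; 0 0 0 -2]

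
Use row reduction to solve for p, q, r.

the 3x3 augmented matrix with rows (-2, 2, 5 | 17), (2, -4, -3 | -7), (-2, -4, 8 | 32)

Forward elimination on [A|b]:
R2 <- R2 - (-1)*R1:  [  0  -2   2  10 ]
R3 <- R3 - (1)*R1:  [  0  -6   3  15 ]
R3 <- R3 - (3)*R2:  [   0    0   -3  -15 ]
Row echelon form:
[ -2   2   5  |   17 ]
[  0  -2   2  |   10 ]
[  0   0  -3  |  -15 ]
Back-substitution:
r = (-15) / -3 = 5
q = (10 - (2)*(5)) / -2 = 0
p = (17 - (2)*(0) - (5)*(5)) / -2 = 4

(4, 0, 5)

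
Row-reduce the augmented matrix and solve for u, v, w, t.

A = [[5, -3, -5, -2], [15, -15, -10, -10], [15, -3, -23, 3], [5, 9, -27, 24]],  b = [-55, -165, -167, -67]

(-5, 2, 4, 2)

Forward elimination on [A|b]:
R2 <- R2 - (3)*R1:  [  0  -6   5  -4   0 ]
R3 <- R3 - (3)*R1:  [  0   6  -8   9  -2 ]
R4 <- R4 - (1)*R1:  [   0   12  -22   26  -12 ]
R3 <- R3 - (-1)*R2:  [  0   0  -3   5  -2 ]
R4 <- R4 - (-2)*R2:  [   0    0  -12   18  -12 ]
R4 <- R4 - (4)*R3:  [  0   0   0  -2  -4 ]
Row echelon form:
[ 5  -3  -5  -2  |  -55 ]
[ 0  -6   5  -4  |    0 ]
[ 0   0  -3   5  |   -2 ]
[ 0   0   0  -2  |   -4 ]
Back-substitution:
t = (-4) / -2 = 2
w = (-2 - (5)*(2)) / -3 = 4
v = (0 - (5)*(4) - (-4)*(2)) / -6 = 2
u = (-55 - (-3)*(2) - (-5)*(4) - (-2)*(2)) / 5 = -5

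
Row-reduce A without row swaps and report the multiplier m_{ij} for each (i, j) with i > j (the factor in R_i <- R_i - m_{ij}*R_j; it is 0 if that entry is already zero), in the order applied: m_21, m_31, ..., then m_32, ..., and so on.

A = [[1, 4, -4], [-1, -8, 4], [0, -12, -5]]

multipliers: -1, 0, 3

Forward elimination:
R2 <- R2 - (-1)*R1:  [  0  -4   0 ]
R3: entry in column 1 is already 0 -> m_{31} = 0 (no row operation needed)
R3 <- R3 - (3)*R2:  [  0   0  -5 ]
Multipliers (in order of application): m_{21} = -1, m_{31} = 0, m_{32} = 3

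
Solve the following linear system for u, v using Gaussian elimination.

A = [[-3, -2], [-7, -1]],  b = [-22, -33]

Forward elimination on [A|b]:
R2 <- R2 - (7/3)*R1:  [    0  11/3  55/3 ]
Row echelon form:
[ -3    -2  |   -22 ]
[  0  11/3  |  55/3 ]
Back-substitution:
v = (55/3) / (11/3) = 5
u = (-22 - (-2)*(5)) / -3 = 4

(4, 5)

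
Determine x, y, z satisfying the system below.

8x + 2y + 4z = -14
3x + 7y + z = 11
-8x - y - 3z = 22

(-5, 3, 5)

Forward elimination on [A|b]:
R2 <- R2 - (3/8)*R1:  [    0  25/4  -1/2  65/4 ]
R3 <- R3 - (-1)*R1:  [ 0  1  1  8 ]
R3 <- R3 - (4/25)*R2:  [     0      0  27/25   27/5 ]
Row echelon form:
[ 8     2      4  |   -14 ]
[ 0  25/4   -1/2  |  65/4 ]
[ 0     0  27/25  |  27/5 ]
Back-substitution:
z = (27/5) / (27/25) = 5
y = (65/4 - (-1/2)*(5)) / (25/4) = 3
x = (-14 - (2)*(3) - (4)*(5)) / 8 = -5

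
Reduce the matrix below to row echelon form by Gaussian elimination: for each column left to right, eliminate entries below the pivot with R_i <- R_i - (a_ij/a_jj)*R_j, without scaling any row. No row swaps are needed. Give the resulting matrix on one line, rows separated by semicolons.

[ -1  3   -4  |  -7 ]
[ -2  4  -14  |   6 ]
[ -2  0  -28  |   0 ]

Forward elimination:
R2 <- R2 - (2)*R1:  [  0  -2  -6  20 ]
R3 <- R3 - (2)*R1:  [   0   -6  -20   14 ]
R3 <- R3 - (3)*R2:  [   0    0   -2  -46 ]
Row echelon form:
[ -1   3  -4  |   -7 ]
[  0  -2  -6  |   20 ]
[  0   0  -2  |  -46 ]

REF = [-1 3 -4 -7; 0 -2 -6 20; 0 0 -2 -46]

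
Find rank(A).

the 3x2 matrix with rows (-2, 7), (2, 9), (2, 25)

rank(A) = 2

Row reduction:
R2 <- R2 - (-1)*R1:  [  0  16 ]
R3 <- R3 - (-1)*R1:  [  0  32 ]
R3 <- R3 - (2)*R2:  [ 0  0 ]
Row echelon form:
[ -2   7 ]
[  0  16 ]
[  0   0 ]
Nonzero rows / pivot columns: 2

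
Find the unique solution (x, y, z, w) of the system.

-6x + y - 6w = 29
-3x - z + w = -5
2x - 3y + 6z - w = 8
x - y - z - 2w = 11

Forward elimination on [A|b]:
R2 <- R2 - (1/2)*R1:  [     0   -1/2     -1      4  -39/2 ]
R3 <- R3 - (-1/3)*R1:  [    0  -8/3     6    -3  53/3 ]
R4 <- R4 - (-1/6)*R1:  [    0  -5/6    -1    -3  95/6 ]
R3 <- R3 - (16/3)*R2:  [     0      0   34/3  -73/3  365/3 ]
R4 <- R4 - (5/3)*R2:  [     0      0    2/3  -29/3  145/3 ]
R4 <- R4 - (1/17)*R3:  [       0        0        0  -140/17   700/17 ]
Row echelon form:
[ -6     1     0       -6  |      29 ]
[  0  -1/2    -1        4  |   -39/2 ]
[  0     0  34/3    -73/3  |   365/3 ]
[  0     0     0  -140/17  |  700/17 ]
Back-substitution:
w = (700/17) / (-140/17) = -5
z = (365/3 - (-73/3)*(-5)) / (34/3) = 0
y = (-39/2 - (-1)*(0) - (4)*(-5)) / (-1/2) = -1
x = (29 - (1)*(-1) - (-6)*(-5)) / -6 = 0

(0, -1, 0, -5)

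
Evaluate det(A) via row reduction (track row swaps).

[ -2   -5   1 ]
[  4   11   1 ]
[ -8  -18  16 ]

det(A) = -12

Forward elimination:
R2 <- R2 - (-2)*R1:  [ 0  1  3 ]
R3 <- R3 - (4)*R1:  [  0   2  12 ]
R3 <- R3 - (2)*R2:  [ 0  0  6 ]
Upper-triangular form:
[ -2  -5  1 ]
[  0   1  3 ]
[  0   0  6 ]
det(A) = (-1)^0 * (-2) * (1) * (6) = -12  (0 row swaps -> sign +1)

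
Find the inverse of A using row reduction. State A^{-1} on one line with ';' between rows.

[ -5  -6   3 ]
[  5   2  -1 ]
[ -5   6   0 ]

inverse = [1/10 3/10 0; 1/12 1/4 1/6; 2/3 1 1/3]

Gauss-Jordan on [A | I]:
R1 <- (1/-5)*R1:  [    1   6/5  -3/5  |  -1/5     0     0 ]
R2 <- R2 - (5)*R1:  [  0  -4   2  |   1   1   0 ]
R3 <- R3 - (-5)*R1:  [  0  12  -3  |  -1   0   1 ]
R2 <- (1/-4)*R2:  [    0     1  -1/2  |  -1/4  -1/4     0 ]
R1 <- R1 - (6/5)*R2:  [    1     0     0  |  1/10  3/10     0 ]
R3 <- R3 - (12)*R2:  [ 0  0  3  |  2  3  1 ]
R3 <- (1/3)*R3:  [   0    0    1  |  2/3    1  1/3 ]
R2 <- R2 - (-1/2)*R3:  [    0     1     0  |  1/12   1/4   1/6 ]
Right block of [I | A^{-1}] is the inverse:
[ 1/10  3/10    0 ]
[ 1/12   1/4  1/6 ]
[  2/3     1  1/3 ]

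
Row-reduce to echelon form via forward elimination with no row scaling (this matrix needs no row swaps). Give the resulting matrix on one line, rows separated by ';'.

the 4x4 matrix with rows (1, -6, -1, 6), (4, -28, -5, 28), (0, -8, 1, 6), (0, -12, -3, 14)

REF = [1 -6 -1 6; 0 -4 -1 4; 0 0 3 -2; 0 0 0 2]

Forward elimination:
R2 <- R2 - (4)*R1:  [  0  -4  -1   4 ]
R3 <- R3 - (2)*R2:  [  0   0   3  -2 ]
R4 <- R4 - (3)*R2:  [ 0  0  0  2 ]
Row echelon form:
[ 1  -6  -1   6 ]
[ 0  -4  -1   4 ]
[ 0   0   3  -2 ]
[ 0   0   0   2 ]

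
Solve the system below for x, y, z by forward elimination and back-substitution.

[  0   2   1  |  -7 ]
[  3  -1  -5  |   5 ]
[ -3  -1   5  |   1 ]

Forward elimination on [A|b]:
R1 <-> R2   (pivot in column 1 was zero)
[  3  -1  -5   5 ]
[  0   2   1  -7 ]
[ -3  -1   5   1 ]
R3 <- R3 - (-1)*R1:  [  0  -2   0   6 ]
R3 <- R3 - (-1)*R2:  [  0   0   1  -1 ]
Row echelon form:
[ 3  -1  -5  |   5 ]
[ 0   2   1  |  -7 ]
[ 0   0   1  |  -1 ]
Back-substitution:
z = (-1) / 1 = -1
y = (-7 - (1)*(-1)) / 2 = -3
x = (5 - (-1)*(-3) - (-5)*(-1)) / 3 = -1

(-1, -3, -1)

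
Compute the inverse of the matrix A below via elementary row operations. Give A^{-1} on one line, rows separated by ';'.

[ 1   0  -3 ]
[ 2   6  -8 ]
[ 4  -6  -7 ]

Gauss-Jordan on [A | I]:
R2 <- R2 - (2)*R1:  [  0   6  -2  |  -2   1   0 ]
R3 <- R3 - (4)*R1:  [  0  -6   5  |  -4   0   1 ]
R2 <- (1/6)*R2:  [    0     1  -1/3  |  -1/3   1/6     0 ]
R3 <- R3 - (-6)*R2:  [  0   0   3  |  -6   1   1 ]
R3 <- (1/3)*R3:  [   0    0    1  |   -2  1/3  1/3 ]
R1 <- R1 - (-3)*R3:  [  1   0   0  |  -5   1   1 ]
R2 <- R2 - (-1/3)*R3:  [    0     1     0  |    -1  5/18   1/9 ]
Right block of [I | A^{-1}] is the inverse:
[ -5     1    1 ]
[ -1  5/18  1/9 ]
[ -2   1/3  1/3 ]

inverse = [-5 1 1; -1 5/18 1/9; -2 1/3 1/3]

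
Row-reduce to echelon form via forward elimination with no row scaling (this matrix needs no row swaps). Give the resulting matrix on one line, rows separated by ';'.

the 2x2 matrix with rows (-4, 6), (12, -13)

Forward elimination:
R2 <- R2 - (-3)*R1:  [ 0  5 ]
Row echelon form:
[ -4  6 ]
[  0  5 ]

REF = [-4 6; 0 5]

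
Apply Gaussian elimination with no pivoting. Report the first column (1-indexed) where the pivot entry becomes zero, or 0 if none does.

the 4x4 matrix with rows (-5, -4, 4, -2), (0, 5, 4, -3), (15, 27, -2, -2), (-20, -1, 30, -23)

first zero-pivot column = 0

Naive forward elimination:
R3 <- R3 - (-3)*R1:  [  0  15  10  -8 ]
R4 <- R4 - (4)*R1:  [   0   15   14  -15 ]
R3 <- R3 - (3)*R2:  [  0   0  -2   1 ]
R4 <- R4 - (3)*R2:  [  0   0   2  -6 ]
R4 <- R4 - (-1)*R3:  [  0   0   0  -5 ]
All pivots nonzero; naive elimination completes without hitting a zero pivot.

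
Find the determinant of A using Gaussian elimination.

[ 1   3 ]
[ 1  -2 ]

Forward elimination:
R2 <- R2 - (1)*R1:  [  0  -5 ]
Upper-triangular form:
[ 1   3 ]
[ 0  -5 ]
det(A) = (-1)^0 * (1) * (-5) = -5  (0 row swaps -> sign +1)

det(A) = -5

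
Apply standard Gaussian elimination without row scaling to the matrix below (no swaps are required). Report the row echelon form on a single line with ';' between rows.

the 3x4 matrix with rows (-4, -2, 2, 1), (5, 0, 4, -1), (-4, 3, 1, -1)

REF = [-4 -2 2 1; 0 -5/2 13/2 1/4; 0 0 12 -3/2]

Forward elimination:
R2 <- R2 - (-5/4)*R1:  [    0  -5/2  13/2   1/4 ]
R3 <- R3 - (1)*R1:  [  0   5  -1  -2 ]
R3 <- R3 - (-2)*R2:  [    0     0    12  -3/2 ]
Row echelon form:
[ -4    -2     2     1 ]
[  0  -5/2  13/2   1/4 ]
[  0     0    12  -3/2 ]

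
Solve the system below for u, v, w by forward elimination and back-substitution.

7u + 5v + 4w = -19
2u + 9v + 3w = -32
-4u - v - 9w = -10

(-1, -4, 2)

Forward elimination on [A|b]:
R2 <- R2 - (2/7)*R1:  [      0    53/7    13/7  -186/7 ]
R3 <- R3 - (-4/7)*R1:  [      0    13/7   -47/7  -146/7 ]
R3 <- R3 - (13/53)*R2:  [       0        0  -380/53  -760/53 ]
Row echelon form:
[ 7     5        4  |      -19 ]
[ 0  53/7     13/7  |   -186/7 ]
[ 0     0  -380/53  |  -760/53 ]
Back-substitution:
w = (-760/53) / (-380/53) = 2
v = (-186/7 - (13/7)*(2)) / (53/7) = -4
u = (-19 - (5)*(-4) - (4)*(2)) / 7 = -1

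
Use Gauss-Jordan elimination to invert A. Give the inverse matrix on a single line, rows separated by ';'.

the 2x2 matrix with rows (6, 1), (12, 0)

Gauss-Jordan on [A | I]:
R1 <- (1/6)*R1:  [   1  1/6  |  1/6    0 ]
R2 <- R2 - (12)*R1:  [  0  -2  |  -2   1 ]
R2 <- (1/-2)*R2:  [    0     1  |     1  -1/2 ]
R1 <- R1 - (1/6)*R2:  [    1     0  |     0  1/12 ]
Right block of [I | A^{-1}] is the inverse:
[ 0  1/12 ]
[ 1  -1/2 ]

inverse = [0 1/12; 1 -1/2]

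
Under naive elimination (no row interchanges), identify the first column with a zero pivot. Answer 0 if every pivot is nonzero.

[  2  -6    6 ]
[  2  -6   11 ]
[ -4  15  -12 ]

Naive forward elimination:
R2 <- R2 - (1)*R1:  [ 0  0  5 ]
R3 <- R3 - (-2)*R1:  [ 0  3  0 ]
Matrix at this point:
[ 2  -6  6 ]
[ 0   0  5 ]
[ 0   3  0 ]
Pivot entry (2,2) is zero but row 3 has 3 in column 2 -> naive elimination stops; a row interchange (e.g. R2 <-> R3) would be required here.

first zero-pivot column = 2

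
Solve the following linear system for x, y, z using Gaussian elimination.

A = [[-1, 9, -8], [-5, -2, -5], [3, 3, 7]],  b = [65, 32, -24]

(-5, 4, -3)

Forward elimination on [A|b]:
R2 <- R2 - (5)*R1:  [    0   -47    35  -293 ]
R3 <- R3 - (-3)*R1:  [   0   30  -17  171 ]
R3 <- R3 - (-30/47)*R2:  [       0        0   251/47  -753/47 ]
Row echelon form:
[ -1    9      -8  |       65 ]
[  0  -47      35  |     -293 ]
[  0    0  251/47  |  -753/47 ]
Back-substitution:
z = (-753/47) / (251/47) = -3
y = (-293 - (35)*(-3)) / -47 = 4
x = (65 - (9)*(4) - (-8)*(-3)) / -1 = -5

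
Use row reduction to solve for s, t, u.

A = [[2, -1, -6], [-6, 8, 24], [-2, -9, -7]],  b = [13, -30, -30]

(5, 3, -1)

Forward elimination on [A|b]:
R2 <- R2 - (-3)*R1:  [ 0  5  6  9 ]
R3 <- R3 - (-1)*R1:  [   0  -10  -13  -17 ]
R3 <- R3 - (-2)*R2:  [  0   0  -1   1 ]
Row echelon form:
[ 2  -1  -6  |  13 ]
[ 0   5   6  |   9 ]
[ 0   0  -1  |   1 ]
Back-substitution:
u = (1) / -1 = -1
t = (9 - (6)*(-1)) / 5 = 3
s = (13 - (-1)*(3) - (-6)*(-1)) / 2 = 5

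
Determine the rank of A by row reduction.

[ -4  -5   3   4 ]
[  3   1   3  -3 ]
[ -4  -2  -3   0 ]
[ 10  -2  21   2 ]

rank(A) = 3

Row reduction:
R2 <- R2 - (-3/4)*R1:  [     0  -11/4   21/4      0 ]
R3 <- R3 - (1)*R1:  [  0   3  -6  -4 ]
R4 <- R4 - (-5/2)*R1:  [     0  -29/2   57/2     12 ]
R3 <- R3 - (-12/11)*R2:  [     0      0  -3/11     -4 ]
R4 <- R4 - (58/11)*R2:  [    0     0  9/11    12 ]
R4 <- R4 - (-3)*R3:  [ 0  0  0  0 ]
Row echelon form:
[ -4     -5      3   4 ]
[  0  -11/4   21/4   0 ]
[  0      0  -3/11  -4 ]
[  0      0      0   0 ]
Nonzero rows / pivot columns: 3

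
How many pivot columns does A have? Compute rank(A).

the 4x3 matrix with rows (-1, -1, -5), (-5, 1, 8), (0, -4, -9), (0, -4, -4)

Row reduction:
R2 <- R2 - (5)*R1:  [  0   6  33 ]
R3 <- R3 - (-2/3)*R2:  [  0   0  13 ]
R4 <- R4 - (-2/3)*R2:  [  0   0  18 ]
R4 <- R4 - (18/13)*R3:  [ 0  0  0 ]
Row echelon form:
[ -1  -1  -5 ]
[  0   6  33 ]
[  0   0  13 ]
[  0   0   0 ]
Nonzero rows / pivot columns: 3

rank(A) = 3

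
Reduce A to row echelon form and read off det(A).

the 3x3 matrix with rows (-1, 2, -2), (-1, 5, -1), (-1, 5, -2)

det(A) = 3

Forward elimination:
R2 <- R2 - (1)*R1:  [ 0  3  1 ]
R3 <- R3 - (1)*R1:  [ 0  3  0 ]
R3 <- R3 - (1)*R2:  [  0   0  -1 ]
Upper-triangular form:
[ -1  2  -2 ]
[  0  3   1 ]
[  0  0  -1 ]
det(A) = (-1)^0 * (-1) * (3) * (-1) = 3  (0 row swaps -> sign +1)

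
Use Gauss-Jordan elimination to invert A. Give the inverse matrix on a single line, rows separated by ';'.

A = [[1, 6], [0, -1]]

Gauss-Jordan on [A | I]:
R2 <- (1/-1)*R2:  [  0   1  |   0  -1 ]
R1 <- R1 - (6)*R2:  [ 1  0  |  1  6 ]
Right block of [I | A^{-1}] is the inverse:
[ 1   6 ]
[ 0  -1 ]

inverse = [1 6; 0 -1]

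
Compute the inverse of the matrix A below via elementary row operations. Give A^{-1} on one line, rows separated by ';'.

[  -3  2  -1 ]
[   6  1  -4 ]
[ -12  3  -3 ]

Gauss-Jordan on [A | I]:
R1 <- (1/-3)*R1:  [    1  -2/3   1/3  |  -1/3     0     0 ]
R2 <- R2 - (6)*R1:  [  0   5  -6  |   2   1   0 ]
R3 <- R3 - (-12)*R1:  [  0  -5   1  |  -4   0   1 ]
R2 <- (1/5)*R2:  [    0     1  -6/5  |   2/5   1/5     0 ]
R1 <- R1 - (-2/3)*R2:  [     1      0  -7/15  |  -1/15   2/15      0 ]
R3 <- R3 - (-5)*R2:  [  0   0  -5  |  -2   1   1 ]
R3 <- (1/-5)*R3:  [    0     0     1  |   2/5  -1/5  -1/5 ]
R1 <- R1 - (-7/15)*R3:  [     1      0      0  |   3/25   1/25  -7/75 ]
R2 <- R2 - (-6/5)*R3:  [     0      1      0  |  22/25  -1/25  -6/25 ]
Right block of [I | A^{-1}] is the inverse:
[  3/25   1/25  -7/75 ]
[ 22/25  -1/25  -6/25 ]
[   2/5   -1/5   -1/5 ]

inverse = [3/25 1/25 -7/75; 22/25 -1/25 -6/25; 2/5 -1/5 -1/5]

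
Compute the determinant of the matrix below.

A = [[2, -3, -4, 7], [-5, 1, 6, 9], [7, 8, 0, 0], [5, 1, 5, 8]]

det(A) = 5612

Forward elimination:
R2 <- R2 - (-5/2)*R1:  [     0  -13/2     -4   53/2 ]
R3 <- R3 - (7/2)*R1:  [     0   37/2     14  -49/2 ]
R4 <- R4 - (5/2)*R1:  [     0   17/2     15  -19/2 ]
R3 <- R3 - (-37/13)*R2:  [      0       0   34/13  662/13 ]
R4 <- R4 - (-17/13)*R2:  [      0       0  127/13  327/13 ]
R4 <- R4 - (127/34)*R3:  [        0         0         0  -2806/17 ]
Upper-triangular form:
[ 2     -3     -4         7 ]
[ 0  -13/2     -4      53/2 ]
[ 0      0  34/13    662/13 ]
[ 0      0      0  -2806/17 ]
det(A) = (-1)^0 * (2) * (-13/2) * (34/13) * (-2806/17) = 5612  (0 row swaps -> sign +1)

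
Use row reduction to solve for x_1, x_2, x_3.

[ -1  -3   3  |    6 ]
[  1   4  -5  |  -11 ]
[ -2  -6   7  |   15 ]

(0, 1, 3)

Forward elimination on [A|b]:
R2 <- R2 - (-1)*R1:  [  0   1  -2  -5 ]
R3 <- R3 - (2)*R1:  [ 0  0  1  3 ]
Row echelon form:
[ -1  -3   3  |   6 ]
[  0   1  -2  |  -5 ]
[  0   0   1  |   3 ]
Back-substitution:
x_3 = (3) / 1 = 3
x_2 = (-5 - (-2)*(3)) / 1 = 1
x_1 = (6 - (-3)*(1) - (3)*(3)) / -1 = 0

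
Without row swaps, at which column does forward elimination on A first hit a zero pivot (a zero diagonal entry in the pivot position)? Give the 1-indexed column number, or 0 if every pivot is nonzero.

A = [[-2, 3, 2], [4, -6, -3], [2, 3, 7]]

first zero-pivot column = 2

Naive forward elimination:
R2 <- R2 - (-2)*R1:  [ 0  0  1 ]
R3 <- R3 - (-1)*R1:  [ 0  6  9 ]
Matrix at this point:
[ -2  3  2 ]
[  0  0  1 ]
[  0  6  9 ]
Pivot entry (2,2) is zero but row 3 has 6 in column 2 -> naive elimination stops; a row interchange (e.g. R2 <-> R3) would be required here.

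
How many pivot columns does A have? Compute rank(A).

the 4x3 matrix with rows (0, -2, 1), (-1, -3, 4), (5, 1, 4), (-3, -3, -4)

rank(A) = 3

Row reduction:
R1 <-> R2   (pivot in column 1 was zero)
[ -1  -3   4 ]
[  0  -2   1 ]
[  5   1   4 ]
[ -3  -3  -4 ]
R3 <- R3 - (-5)*R1:  [   0  -14   24 ]
R4 <- R4 - (3)*R1:  [   0    6  -16 ]
R3 <- R3 - (7)*R2:  [  0   0  17 ]
R4 <- R4 - (-3)*R2:  [   0    0  -13 ]
R4 <- R4 - (-13/17)*R3:  [ 0  0  0 ]
Row echelon form:
[ -1  -3   4 ]
[  0  -2   1 ]
[  0   0  17 ]
[  0   0   0 ]
Nonzero rows / pivot columns: 3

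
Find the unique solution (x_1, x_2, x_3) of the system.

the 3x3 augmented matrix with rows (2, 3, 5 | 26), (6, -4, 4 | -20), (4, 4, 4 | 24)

Forward elimination on [A|b]:
R2 <- R2 - (3)*R1:  [   0  -13  -11  -98 ]
R3 <- R3 - (2)*R1:  [   0   -2   -6  -28 ]
R3 <- R3 - (2/13)*R2:  [       0        0   -56/13  -168/13 ]
Row echelon form:
[ 2    3       5  |       26 ]
[ 0  -13     -11  |      -98 ]
[ 0    0  -56/13  |  -168/13 ]
Back-substitution:
x_3 = (-168/13) / (-56/13) = 3
x_2 = (-98 - (-11)*(3)) / -13 = 5
x_1 = (26 - (3)*(5) - (5)*(3)) / 2 = -2

(-2, 5, 3)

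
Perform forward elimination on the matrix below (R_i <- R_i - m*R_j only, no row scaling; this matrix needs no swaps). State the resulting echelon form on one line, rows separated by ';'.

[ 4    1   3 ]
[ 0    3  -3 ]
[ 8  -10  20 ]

Forward elimination:
R3 <- R3 - (2)*R1:  [   0  -12   14 ]
R3 <- R3 - (-4)*R2:  [ 0  0  2 ]
Row echelon form:
[ 4  1   3 ]
[ 0  3  -3 ]
[ 0  0   2 ]

REF = [4 1 3; 0 3 -3; 0 0 2]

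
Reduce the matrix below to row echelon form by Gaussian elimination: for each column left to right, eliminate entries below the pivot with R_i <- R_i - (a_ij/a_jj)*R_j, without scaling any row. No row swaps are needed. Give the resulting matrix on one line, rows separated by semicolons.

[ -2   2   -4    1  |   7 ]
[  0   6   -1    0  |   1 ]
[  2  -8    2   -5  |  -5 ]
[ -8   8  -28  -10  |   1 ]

REF = [-2 2 -4 1 7; 0 6 -1 0 1; 0 0 -3 -4 3; 0 0 0 2 -39]

Forward elimination:
R3 <- R3 - (-1)*R1:  [  0  -6  -2  -4   2 ]
R4 <- R4 - (4)*R1:  [   0    0  -12  -14  -27 ]
R3 <- R3 - (-1)*R2:  [  0   0  -3  -4   3 ]
R4 <- R4 - (4)*R3:  [   0    0    0    2  -39 ]
Row echelon form:
[ -2  2  -4   1  |    7 ]
[  0  6  -1   0  |    1 ]
[  0  0  -3  -4  |    3 ]
[  0  0   0   2  |  -39 ]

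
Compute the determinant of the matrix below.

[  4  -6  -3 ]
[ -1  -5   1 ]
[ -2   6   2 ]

Forward elimination:
R2 <- R2 - (-1/4)*R1:  [     0  -13/2    1/4 ]
R3 <- R3 - (-1/2)*R1:  [   0    3  1/2 ]
R3 <- R3 - (-6/13)*R2:  [    0     0  8/13 ]
Upper-triangular form:
[ 4     -6    -3 ]
[ 0  -13/2   1/4 ]
[ 0      0  8/13 ]
det(A) = (-1)^0 * (4) * (-13/2) * (8/13) = -16  (0 row swaps -> sign +1)

det(A) = -16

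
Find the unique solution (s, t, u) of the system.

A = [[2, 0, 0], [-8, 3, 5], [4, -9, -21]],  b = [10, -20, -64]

Forward elimination on [A|b]:
R2 <- R2 - (-4)*R1:  [  0   3   5  20 ]
R3 <- R3 - (2)*R1:  [   0   -9  -21  -84 ]
R3 <- R3 - (-3)*R2:  [   0    0   -6  -24 ]
Row echelon form:
[ 2  0   0  |   10 ]
[ 0  3   5  |   20 ]
[ 0  0  -6  |  -24 ]
Back-substitution:
u = (-24) / -6 = 4
t = (20 - (5)*(4)) / 3 = 0
s = (10) / 2 = 5

(5, 0, 4)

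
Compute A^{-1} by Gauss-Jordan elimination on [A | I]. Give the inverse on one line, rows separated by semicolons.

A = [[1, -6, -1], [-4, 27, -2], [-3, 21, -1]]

Gauss-Jordan on [A | I]:
R2 <- R2 - (-4)*R1:  [  0   3  -6  |   4   1   0 ]
R3 <- R3 - (-3)*R1:  [  0   3  -4  |   3   0   1 ]
R2 <- (1/3)*R2:  [   0    1   -2  |  4/3  1/3    0 ]
R1 <- R1 - (-6)*R2:  [   1    0  -13  |    9    2    0 ]
R3 <- R3 - (3)*R2:  [  0   0   2  |  -1  -1   1 ]
R3 <- (1/2)*R3:  [    0     0     1  |  -1/2  -1/2   1/2 ]
R1 <- R1 - (-13)*R3:  [    1     0     0  |   5/2  -9/2  13/2 ]
R2 <- R2 - (-2)*R3:  [    0     1     0  |   1/3  -2/3     1 ]
Right block of [I | A^{-1}] is the inverse:
[  5/2  -9/2  13/2 ]
[  1/3  -2/3     1 ]
[ -1/2  -1/2   1/2 ]

inverse = [5/2 -9/2 13/2; 1/3 -2/3 1; -1/2 -1/2 1/2]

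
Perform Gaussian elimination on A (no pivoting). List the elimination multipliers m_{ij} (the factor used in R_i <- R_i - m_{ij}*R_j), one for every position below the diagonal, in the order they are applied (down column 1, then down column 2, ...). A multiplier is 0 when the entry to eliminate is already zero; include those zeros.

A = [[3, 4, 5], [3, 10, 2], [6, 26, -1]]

Forward elimination:
R2 <- R2 - (1)*R1:  [  0   6  -3 ]
R3 <- R3 - (2)*R1:  [   0   18  -11 ]
R3 <- R3 - (3)*R2:  [  0   0  -2 ]
Multipliers (in order of application): m_{21} = 1, m_{31} = 2, m_{32} = 3

multipliers: 1, 2, 3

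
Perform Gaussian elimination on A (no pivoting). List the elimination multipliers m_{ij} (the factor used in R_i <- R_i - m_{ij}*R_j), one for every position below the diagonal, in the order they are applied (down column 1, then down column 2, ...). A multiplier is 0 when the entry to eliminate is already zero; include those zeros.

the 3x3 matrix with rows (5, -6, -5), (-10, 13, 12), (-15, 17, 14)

multipliers: -2, -3, -1

Forward elimination:
R2 <- R2 - (-2)*R1:  [ 0  1  2 ]
R3 <- R3 - (-3)*R1:  [  0  -1  -1 ]
R3 <- R3 - (-1)*R2:  [ 0  0  1 ]
Multipliers (in order of application): m_{21} = -2, m_{31} = -3, m_{32} = -1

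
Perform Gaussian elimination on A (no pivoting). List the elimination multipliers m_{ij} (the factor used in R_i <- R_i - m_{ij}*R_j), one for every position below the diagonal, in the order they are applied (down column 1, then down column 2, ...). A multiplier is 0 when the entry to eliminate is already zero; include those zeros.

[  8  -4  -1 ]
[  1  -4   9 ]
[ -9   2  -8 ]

multipliers: 1/8, -9/8, 5/7

Forward elimination:
R2 <- R2 - (1/8)*R1:  [    0  -7/2  73/8 ]
R3 <- R3 - (-9/8)*R1:  [     0   -5/2  -73/8 ]
R3 <- R3 - (5/7)*R2:  [       0        0  -219/14 ]
Multipliers (in order of application): m_{21} = 1/8, m_{31} = -9/8, m_{32} = 5/7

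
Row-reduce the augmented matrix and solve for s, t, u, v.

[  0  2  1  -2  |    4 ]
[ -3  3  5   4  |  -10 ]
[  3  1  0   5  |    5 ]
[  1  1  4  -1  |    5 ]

Forward elimination on [A|b]:
R1 <-> R2   (pivot in column 1 was zero)
[ -3  3  5   4  -10 ]
[  0  2  1  -2    4 ]
[  3  1  0   5    5 ]
[  1  1  4  -1    5 ]
R3 <- R3 - (-1)*R1:  [  0   4   5   9  -5 ]
R4 <- R4 - (-1/3)*R1:  [    0     2  17/3   1/3   5/3 ]
R3 <- R3 - (2)*R2:  [   0    0    3   13  -13 ]
R4 <- R4 - (1)*R2:  [    0     0  14/3   7/3  -7/3 ]
R4 <- R4 - (14/9)*R3:  [      0       0       0  -161/9   161/9 ]
Row echelon form:
[ -3  3  5       4  |    -10 ]
[  0  2  1      -2  |      4 ]
[  0  0  3      13  |    -13 ]
[  0  0  0  -161/9  |  161/9 ]
Back-substitution:
v = (161/9) / (-161/9) = -1
u = (-13 - (13)*(-1)) / 3 = 0
t = (4 - (1)*(0) - (-2)*(-1)) / 2 = 1
s = (-10 - (3)*(1) - (5)*(0) - (4)*(-1)) / -3 = 3

(3, 1, 0, -1)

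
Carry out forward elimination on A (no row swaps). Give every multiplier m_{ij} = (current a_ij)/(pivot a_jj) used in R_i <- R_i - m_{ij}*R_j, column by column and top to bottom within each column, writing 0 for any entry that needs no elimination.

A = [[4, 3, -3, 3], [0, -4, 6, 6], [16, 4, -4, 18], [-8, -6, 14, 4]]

Forward elimination:
R2: entry in column 1 is already 0 -> m_{21} = 0 (no row operation needed)
R3 <- R3 - (4)*R1:  [  0  -8   8   6 ]
R4 <- R4 - (-2)*R1:  [  0   0   8  10 ]
R3 <- R3 - (2)*R2:  [  0   0  -4  -6 ]
R4: entry in column 2 is already 0 -> m_{42} = 0 (no row operation needed)
R4 <- R4 - (-2)*R3:  [  0   0   0  -2 ]
Multipliers (in order of application): m_{21} = 0, m_{31} = 4, m_{41} = -2, m_{32} = 2, m_{42} = 0, m_{43} = -2

multipliers: 0, 4, -2, 2, 0, -2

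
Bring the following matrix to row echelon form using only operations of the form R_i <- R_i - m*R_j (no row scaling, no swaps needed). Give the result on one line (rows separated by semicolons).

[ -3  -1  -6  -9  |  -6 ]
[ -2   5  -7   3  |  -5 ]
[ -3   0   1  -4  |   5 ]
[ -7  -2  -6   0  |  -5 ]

REF = [-3 -1 -6 -9 -6; 0 17/3 -3 9 -1; 0 0 128/17 58/17 190/17; 0 0 0 1073/64 -197/64]

Forward elimination:
R2 <- R2 - (2/3)*R1:  [    0  17/3    -3     9    -1 ]
R3 <- R3 - (1)*R1:  [  0   1   7   5  11 ]
R4 <- R4 - (7/3)*R1:  [   0  1/3    8   21    9 ]
R3 <- R3 - (3/17)*R2:  [      0       0  128/17   58/17  190/17 ]
R4 <- R4 - (1/17)*R2:  [      0       0  139/17  348/17  154/17 ]
R4 <- R4 - (139/128)*R3:  [       0        0        0  1073/64  -197/64 ]
Row echelon form:
[ -3    -1      -6       -9  |       -6 ]
[  0  17/3      -3        9  |       -1 ]
[  0     0  128/17    58/17  |   190/17 ]
[  0     0       0  1073/64  |  -197/64 ]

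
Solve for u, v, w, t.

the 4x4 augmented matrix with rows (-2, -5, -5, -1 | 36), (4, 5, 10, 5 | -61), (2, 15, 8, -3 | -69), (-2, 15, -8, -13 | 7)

Forward elimination on [A|b]:
R2 <- R2 - (-2)*R1:  [  0  -5   0   3  11 ]
R3 <- R3 - (-1)*R1:  [   0   10    3   -4  -33 ]
R4 <- R4 - (1)*R1:  [   0   20   -3  -12  -29 ]
R3 <- R3 - (-2)*R2:  [   0    0    3    2  -11 ]
R4 <- R4 - (-4)*R2:  [  0   0  -3   0  15 ]
R4 <- R4 - (-1)*R3:  [ 0  0  0  2  4 ]
Row echelon form:
[ -2  -5  -5  -1  |   36 ]
[  0  -5   0   3  |   11 ]
[  0   0   3   2  |  -11 ]
[  0   0   0   2  |    4 ]
Back-substitution:
t = (4) / 2 = 2
w = (-11 - (2)*(2)) / 3 = -5
v = (11 - (3)*(2)) / -5 = -1
u = (36 - (-5)*(-1) - (-5)*(-5) - (-1)*(2)) / -2 = -4

(-4, -1, -5, 2)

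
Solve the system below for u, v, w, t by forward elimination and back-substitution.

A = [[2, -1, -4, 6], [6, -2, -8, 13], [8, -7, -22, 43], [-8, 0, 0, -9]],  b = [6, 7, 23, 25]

(-2, 4, -5, -1)

Forward elimination on [A|b]:
R2 <- R2 - (3)*R1:  [   0    1    4   -5  -11 ]
R3 <- R3 - (4)*R1:  [  0  -3  -6  19  -1 ]
R4 <- R4 - (-4)*R1:  [   0   -4  -16   15   49 ]
R3 <- R3 - (-3)*R2:  [   0    0    6    4  -34 ]
R4 <- R4 - (-4)*R2:  [  0   0   0  -5   5 ]
Row echelon form:
[ 2  -1  -4   6  |    6 ]
[ 0   1   4  -5  |  -11 ]
[ 0   0   6   4  |  -34 ]
[ 0   0   0  -5  |    5 ]
Back-substitution:
t = (5) / -5 = -1
w = (-34 - (4)*(-1)) / 6 = -5
v = (-11 - (4)*(-5) - (-5)*(-1)) / 1 = 4
u = (6 - (-1)*(4) - (-4)*(-5) - (6)*(-1)) / 2 = -2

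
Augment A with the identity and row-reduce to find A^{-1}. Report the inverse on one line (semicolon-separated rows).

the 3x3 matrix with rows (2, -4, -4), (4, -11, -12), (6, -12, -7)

Gauss-Jordan on [A | I]:
R1 <- (1/2)*R1:  [   1   -2   -2  |  1/2    0    0 ]
R2 <- R2 - (4)*R1:  [  0  -3  -4  |  -2   1   0 ]
R3 <- R3 - (6)*R1:  [  0   0   5  |  -3   0   1 ]
R2 <- (1/-3)*R2:  [    0     1   4/3  |   2/3  -1/3     0 ]
R1 <- R1 - (-2)*R2:  [    1     0   2/3  |  11/6  -2/3     0 ]
R3 <- (1/5)*R3:  [    0     0     1  |  -3/5     0   1/5 ]
R1 <- R1 - (2/3)*R3:  [     1      0      0  |  67/30   -2/3  -2/15 ]
R2 <- R2 - (4/3)*R3:  [     0      1      0  |  22/15   -1/3  -4/15 ]
Right block of [I | A^{-1}] is the inverse:
[ 67/30  -2/3  -2/15 ]
[ 22/15  -1/3  -4/15 ]
[  -3/5     0    1/5 ]

inverse = [67/30 -2/3 -2/15; 22/15 -1/3 -4/15; -3/5 0 1/5]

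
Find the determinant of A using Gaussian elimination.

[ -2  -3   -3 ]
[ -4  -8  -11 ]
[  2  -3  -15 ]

Forward elimination:
R2 <- R2 - (2)*R1:  [  0  -2  -5 ]
R3 <- R3 - (-1)*R1:  [   0   -6  -18 ]
R3 <- R3 - (3)*R2:  [  0   0  -3 ]
Upper-triangular form:
[ -2  -3  -3 ]
[  0  -2  -5 ]
[  0   0  -3 ]
det(A) = (-1)^0 * (-2) * (-2) * (-3) = -12  (0 row swaps -> sign +1)

det(A) = -12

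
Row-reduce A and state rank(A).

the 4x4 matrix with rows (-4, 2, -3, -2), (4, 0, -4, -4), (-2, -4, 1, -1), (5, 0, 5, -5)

rank(A) = 4

Row reduction:
R2 <- R2 - (-1)*R1:  [  0   2  -7  -6 ]
R3 <- R3 - (1/2)*R1:  [   0   -5  5/2    0 ]
R4 <- R4 - (-5/4)*R1:  [     0    5/2    5/4  -15/2 ]
R3 <- R3 - (-5/2)*R2:  [   0    0  -15  -15 ]
R4 <- R4 - (5/4)*R2:  [  0   0  10   0 ]
R4 <- R4 - (-2/3)*R3:  [   0    0    0  -10 ]
Row echelon form:
[ -4  2   -3   -2 ]
[  0  2   -7   -6 ]
[  0  0  -15  -15 ]
[  0  0    0  -10 ]
Nonzero rows / pivot columns: 4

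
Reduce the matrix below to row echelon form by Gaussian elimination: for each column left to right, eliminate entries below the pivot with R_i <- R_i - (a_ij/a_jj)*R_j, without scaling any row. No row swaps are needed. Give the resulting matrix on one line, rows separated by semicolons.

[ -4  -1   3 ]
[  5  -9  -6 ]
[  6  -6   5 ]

REF = [-4 -1 3; 0 -41/4 -9/4; 0 0 457/41]

Forward elimination:
R2 <- R2 - (-5/4)*R1:  [     0  -41/4   -9/4 ]
R3 <- R3 - (-3/2)*R1:  [     0  -15/2   19/2 ]
R3 <- R3 - (30/41)*R2:  [      0       0  457/41 ]
Row echelon form:
[ -4     -1       3 ]
[  0  -41/4    -9/4 ]
[  0      0  457/41 ]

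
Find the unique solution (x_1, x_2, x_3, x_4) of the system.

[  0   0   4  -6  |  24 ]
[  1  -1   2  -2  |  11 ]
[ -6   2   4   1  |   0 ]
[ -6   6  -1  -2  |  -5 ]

Forward elimination on [A|b]:
R1 <-> R2   (pivot in column 1 was zero)
[  1  -1   2  -2  11 ]
[  0   0   4  -6  24 ]
[ -6   2   4   1   0 ]
[ -6   6  -1  -2  -5 ]
R3 <- R3 - (-6)*R1:  [   0   -4   16  -11   66 ]
R4 <- R4 - (-6)*R1:  [   0    0   11  -14   61 ]
R2 <-> R3   (pivot in column 2 was zero)
[ 1  -1   2   -2  11 ]
[ 0  -4  16  -11  66 ]
[ 0   0   4   -6  24 ]
[ 0   0  11  -14  61 ]
R4 <- R4 - (11/4)*R3:  [   0    0    0  5/2   -5 ]
Row echelon form:
[ 1  -1   2   -2  |  11 ]
[ 0  -4  16  -11  |  66 ]
[ 0   0   4   -6  |  24 ]
[ 0   0   0  5/2  |  -5 ]
Back-substitution:
x_4 = (-5) / (5/2) = -2
x_3 = (24 - (-6)*(-2)) / 4 = 3
x_2 = (66 - (16)*(3) - (-11)*(-2)) / -4 = 1
x_1 = (11 - (-1)*(1) - (2)*(3) - (-2)*(-2)) / 1 = 2

(2, 1, 3, -2)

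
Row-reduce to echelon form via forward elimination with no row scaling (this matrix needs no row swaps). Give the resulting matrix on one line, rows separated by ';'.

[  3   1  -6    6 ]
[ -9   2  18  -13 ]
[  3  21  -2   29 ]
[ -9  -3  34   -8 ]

Forward elimination:
R2 <- R2 - (-3)*R1:  [ 0  5  0  5 ]
R3 <- R3 - (1)*R1:  [  0  20   4  23 ]
R4 <- R4 - (-3)*R1:  [  0   0  16  10 ]
R3 <- R3 - (4)*R2:  [ 0  0  4  3 ]
R4 <- R4 - (4)*R3:  [  0   0   0  -2 ]
Row echelon form:
[ 3  1  -6   6 ]
[ 0  5   0   5 ]
[ 0  0   4   3 ]
[ 0  0   0  -2 ]

REF = [3 1 -6 6; 0 5 0 5; 0 0 4 3; 0 0 0 -2]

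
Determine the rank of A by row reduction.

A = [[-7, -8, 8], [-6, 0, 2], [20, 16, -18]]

rank(A) = 2

Row reduction:
R2 <- R2 - (6/7)*R1:  [     0   48/7  -34/7 ]
R3 <- R3 - (-20/7)*R1:  [     0  -48/7   34/7 ]
R3 <- R3 - (-1)*R2:  [ 0  0  0 ]
Row echelon form:
[ -7    -8      8 ]
[  0  48/7  -34/7 ]
[  0     0      0 ]
Nonzero rows / pivot columns: 2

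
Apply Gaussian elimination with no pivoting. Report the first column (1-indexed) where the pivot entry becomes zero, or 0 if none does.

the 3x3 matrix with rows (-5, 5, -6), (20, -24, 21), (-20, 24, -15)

Naive forward elimination:
R2 <- R2 - (-4)*R1:  [  0  -4  -3 ]
R3 <- R3 - (4)*R1:  [ 0  4  9 ]
R3 <- R3 - (-1)*R2:  [ 0  0  6 ]
All pivots nonzero; naive elimination completes without hitting a zero pivot.

first zero-pivot column = 0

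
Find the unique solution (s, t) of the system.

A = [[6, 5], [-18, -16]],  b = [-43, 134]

Forward elimination on [A|b]:
R2 <- R2 - (-3)*R1:  [  0  -1   5 ]
Row echelon form:
[ 6   5  |  -43 ]
[ 0  -1  |    5 ]
Back-substitution:
t = (5) / -1 = -5
s = (-43 - (5)*(-5)) / 6 = -3

(-3, -5)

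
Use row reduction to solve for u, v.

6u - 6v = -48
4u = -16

Forward elimination on [A|b]:
R2 <- R2 - (2/3)*R1:  [  0   4  16 ]
Row echelon form:
[ 6  -6  |  -48 ]
[ 0   4  |   16 ]
Back-substitution:
v = (16) / 4 = 4
u = (-48 - (-6)*(4)) / 6 = -4

(-4, 4)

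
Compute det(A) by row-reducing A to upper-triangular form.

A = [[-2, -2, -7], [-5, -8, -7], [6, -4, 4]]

Forward elimination:
R2 <- R2 - (5/2)*R1:  [    0    -3  21/2 ]
R3 <- R3 - (-3)*R1:  [   0  -10  -17 ]
R3 <- R3 - (10/3)*R2:  [   0    0  -52 ]
Upper-triangular form:
[ -2  -2    -7 ]
[  0  -3  21/2 ]
[  0   0   -52 ]
det(A) = (-1)^0 * (-2) * (-3) * (-52) = -312  (0 row swaps -> sign +1)

det(A) = -312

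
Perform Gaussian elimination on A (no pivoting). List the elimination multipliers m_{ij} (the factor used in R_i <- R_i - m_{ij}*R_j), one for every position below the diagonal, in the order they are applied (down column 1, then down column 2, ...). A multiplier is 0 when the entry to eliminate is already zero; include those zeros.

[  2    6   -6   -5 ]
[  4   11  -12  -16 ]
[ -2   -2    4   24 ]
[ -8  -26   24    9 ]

Forward elimination:
R2 <- R2 - (2)*R1:  [  0  -1   0  -6 ]
R3 <- R3 - (-1)*R1:  [  0   4  -2  19 ]
R4 <- R4 - (-4)*R1:  [   0   -2    0  -11 ]
R3 <- R3 - (-4)*R2:  [  0   0  -2  -5 ]
R4 <- R4 - (2)*R2:  [ 0  0  0  1 ]
R4: entry in column 3 is already 0 -> m_{43} = 0 (no row operation needed)
Multipliers (in order of application): m_{21} = 2, m_{31} = -1, m_{41} = -4, m_{32} = -4, m_{42} = 2, m_{43} = 0

multipliers: 2, -1, -4, -4, 2, 0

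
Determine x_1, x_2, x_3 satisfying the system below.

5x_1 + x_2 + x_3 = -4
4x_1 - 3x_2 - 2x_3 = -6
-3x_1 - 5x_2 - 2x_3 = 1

(-1, 0, 1)

Forward elimination on [A|b]:
R2 <- R2 - (4/5)*R1:  [     0  -19/5  -14/5  -14/5 ]
R3 <- R3 - (-3/5)*R1:  [     0  -22/5   -7/5   -7/5 ]
R3 <- R3 - (22/19)*R2:  [     0      0  35/19  35/19 ]
Row echelon form:
[ 5      1      1  |     -4 ]
[ 0  -19/5  -14/5  |  -14/5 ]
[ 0      0  35/19  |  35/19 ]
Back-substitution:
x_3 = (35/19) / (35/19) = 1
x_2 = (-14/5 - (-14/5)*(1)) / (-19/5) = 0
x_1 = (-4 - (1)*(0) - (1)*(1)) / 5 = -1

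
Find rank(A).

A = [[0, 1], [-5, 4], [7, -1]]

Row reduction:
R1 <-> R2   (pivot in column 1 was zero)
[ -5   4 ]
[  0   1 ]
[  7  -1 ]
R3 <- R3 - (-7/5)*R1:  [    0  23/5 ]
R3 <- R3 - (23/5)*R2:  [ 0  0 ]
Row echelon form:
[ -5  4 ]
[  0  1 ]
[  0  0 ]
Nonzero rows / pivot columns: 2

rank(A) = 2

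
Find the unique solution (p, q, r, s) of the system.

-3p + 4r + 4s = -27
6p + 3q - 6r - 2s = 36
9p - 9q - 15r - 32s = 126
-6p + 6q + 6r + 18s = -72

Forward elimination on [A|b]:
R2 <- R2 - (-2)*R1:  [   0    3    2    6  -18 ]
R3 <- R3 - (-3)*R1:  [   0   -9   -3  -20   45 ]
R4 <- R4 - (2)*R1:  [   0    6   -2   10  -18 ]
R3 <- R3 - (-3)*R2:  [  0   0   3  -2  -9 ]
R4 <- R4 - (2)*R2:  [  0   0  -6  -2  18 ]
R4 <- R4 - (-2)*R3:  [  0   0   0  -6   0 ]
Row echelon form:
[ -3  0  4   4  |  -27 ]
[  0  3  2   6  |  -18 ]
[  0  0  3  -2  |   -9 ]
[  0  0  0  -6  |    0 ]
Back-substitution:
s = (0) / -6 = 0
r = (-9 - (-2)*(0)) / 3 = -3
q = (-18 - (2)*(-3) - (6)*(0)) / 3 = -4
p = (-27 - (4)*(-3) - (4)*(0)) / -3 = 5

(5, -4, -3, 0)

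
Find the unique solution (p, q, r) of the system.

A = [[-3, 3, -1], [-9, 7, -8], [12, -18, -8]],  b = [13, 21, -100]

(-1, 4, 2)

Forward elimination on [A|b]:
R2 <- R2 - (3)*R1:  [   0   -2   -5  -18 ]
R3 <- R3 - (-4)*R1:  [   0   -6  -12  -48 ]
R3 <- R3 - (3)*R2:  [ 0  0  3  6 ]
Row echelon form:
[ -3   3  -1  |   13 ]
[  0  -2  -5  |  -18 ]
[  0   0   3  |    6 ]
Back-substitution:
r = (6) / 3 = 2
q = (-18 - (-5)*(2)) / -2 = 4
p = (13 - (3)*(4) - (-1)*(2)) / -3 = -1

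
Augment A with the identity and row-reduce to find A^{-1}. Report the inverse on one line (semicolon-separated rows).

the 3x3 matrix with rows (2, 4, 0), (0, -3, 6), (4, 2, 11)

inverse = [-15/2 -22/3 4; 4 11/3 -2; 2 2 -1]

Gauss-Jordan on [A | I]:
R1 <- (1/2)*R1:  [   1    2    0  |  1/2    0    0 ]
R3 <- R3 - (4)*R1:  [  0  -6  11  |  -2   0   1 ]
R2 <- (1/-3)*R2:  [    0     1    -2  |     0  -1/3     0 ]
R1 <- R1 - (2)*R2:  [   1    0    4  |  1/2  2/3    0 ]
R3 <- R3 - (-6)*R2:  [  0   0  -1  |  -2  -2   1 ]
R3 <- (1/-1)*R3:  [  0   0   1  |   2   2  -1 ]
R1 <- R1 - (4)*R3:  [     1      0      0  |  -15/2  -22/3      4 ]
R2 <- R2 - (-2)*R3:  [    0     1     0  |     4  11/3    -2 ]
Right block of [I | A^{-1}] is the inverse:
[ -15/2  -22/3   4 ]
[     4   11/3  -2 ]
[     2      2  -1 ]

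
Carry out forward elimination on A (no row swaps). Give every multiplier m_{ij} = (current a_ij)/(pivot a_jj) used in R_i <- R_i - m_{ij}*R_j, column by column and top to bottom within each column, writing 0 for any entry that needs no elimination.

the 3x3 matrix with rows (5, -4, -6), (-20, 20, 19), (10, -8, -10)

Forward elimination:
R2 <- R2 - (-4)*R1:  [  0   4  -5 ]
R3 <- R3 - (2)*R1:  [ 0  0  2 ]
R3: entry in column 2 is already 0 -> m_{32} = 0 (no row operation needed)
Multipliers (in order of application): m_{21} = -4, m_{31} = 2, m_{32} = 0

multipliers: -4, 2, 0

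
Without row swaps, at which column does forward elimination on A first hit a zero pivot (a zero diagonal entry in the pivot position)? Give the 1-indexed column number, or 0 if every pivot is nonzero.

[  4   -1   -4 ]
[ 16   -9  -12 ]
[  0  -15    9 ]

first zero-pivot column = 0

Naive forward elimination:
R2 <- R2 - (4)*R1:  [  0  -5   4 ]
R3 <- R3 - (3)*R2:  [  0   0  -3 ]
All pivots nonzero; naive elimination completes without hitting a zero pivot.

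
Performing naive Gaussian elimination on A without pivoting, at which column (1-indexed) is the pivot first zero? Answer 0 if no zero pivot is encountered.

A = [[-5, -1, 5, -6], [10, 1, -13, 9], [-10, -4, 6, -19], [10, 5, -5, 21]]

Naive forward elimination:
R2 <- R2 - (-2)*R1:  [  0  -1  -3  -3 ]
R3 <- R3 - (2)*R1:  [  0  -2  -4  -7 ]
R4 <- R4 - (-2)*R1:  [ 0  3  5  9 ]
R3 <- R3 - (2)*R2:  [  0   0   2  -1 ]
R4 <- R4 - (-3)*R2:  [  0   0  -4   0 ]
R4 <- R4 - (-2)*R3:  [  0   0   0  -2 ]
All pivots nonzero; naive elimination completes without hitting a zero pivot.

first zero-pivot column = 0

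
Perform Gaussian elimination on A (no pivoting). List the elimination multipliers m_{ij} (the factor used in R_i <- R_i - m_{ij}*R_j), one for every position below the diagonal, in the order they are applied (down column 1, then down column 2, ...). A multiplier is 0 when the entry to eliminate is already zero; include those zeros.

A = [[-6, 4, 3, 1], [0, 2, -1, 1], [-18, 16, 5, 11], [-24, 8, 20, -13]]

Forward elimination:
R2: entry in column 1 is already 0 -> m_{21} = 0 (no row operation needed)
R3 <- R3 - (3)*R1:  [  0   4  -4   8 ]
R4 <- R4 - (4)*R1:  [   0   -8    8  -17 ]
R3 <- R3 - (2)*R2:  [  0   0  -2   6 ]
R4 <- R4 - (-4)*R2:  [   0    0    4  -13 ]
R4 <- R4 - (-2)*R3:  [  0   0   0  -1 ]
Multipliers (in order of application): m_{21} = 0, m_{31} = 3, m_{41} = 4, m_{32} = 2, m_{42} = -4, m_{43} = -2

multipliers: 0, 3, 4, 2, -4, -2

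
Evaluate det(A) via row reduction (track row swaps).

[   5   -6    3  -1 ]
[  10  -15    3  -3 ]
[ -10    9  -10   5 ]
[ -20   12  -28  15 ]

det(A) = -15

Forward elimination:
R2 <- R2 - (2)*R1:  [  0  -3  -3  -1 ]
R3 <- R3 - (-2)*R1:  [  0  -3  -4   3 ]
R4 <- R4 - (-4)*R1:  [   0  -12  -16   11 ]
R3 <- R3 - (1)*R2:  [  0   0  -1   4 ]
R4 <- R4 - (4)*R2:  [  0   0  -4  15 ]
R4 <- R4 - (4)*R3:  [  0   0   0  -1 ]
Upper-triangular form:
[ 5  -6   3  -1 ]
[ 0  -3  -3  -1 ]
[ 0   0  -1   4 ]
[ 0   0   0  -1 ]
det(A) = (-1)^0 * (5) * (-3) * (-1) * (-1) = -15  (0 row swaps -> sign +1)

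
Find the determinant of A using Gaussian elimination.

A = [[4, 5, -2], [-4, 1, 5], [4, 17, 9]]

det(A) = 120

Forward elimination:
R2 <- R2 - (-1)*R1:  [ 0  6  3 ]
R3 <- R3 - (1)*R1:  [  0  12  11 ]
R3 <- R3 - (2)*R2:  [ 0  0  5 ]
Upper-triangular form:
[ 4  5  -2 ]
[ 0  6   3 ]
[ 0  0   5 ]
det(A) = (-1)^0 * (4) * (6) * (5) = 120  (0 row swaps -> sign +1)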